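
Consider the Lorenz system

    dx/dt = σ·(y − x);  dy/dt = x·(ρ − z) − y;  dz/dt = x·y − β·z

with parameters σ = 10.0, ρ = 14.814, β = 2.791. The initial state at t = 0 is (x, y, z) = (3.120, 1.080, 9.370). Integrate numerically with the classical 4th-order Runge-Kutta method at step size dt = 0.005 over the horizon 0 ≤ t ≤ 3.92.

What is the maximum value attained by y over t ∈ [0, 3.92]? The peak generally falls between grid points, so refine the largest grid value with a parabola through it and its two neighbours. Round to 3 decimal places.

t=0.000: state=(3.120, 1.080, 9.370)
step 1 (dt=0.005): k1=(-20.400, 15.905, -22.782), k2=(-19.492, 15.763, -22.556), k3=(-19.519, 15.774, -22.556), k4=(-18.635, 15.636, -22.334); state += dt/6·(k1+2k2+2k3+k4)
t=0.005: state=(3.022, 1.159, 9.257)
t=0.010: state=(2.933, 1.236, 9.147)
t=0.015: state=(2.853, 1.313, 9.038)
continuing one RK4 step at a time; state shown every 40 steps (Δt=0.2):
t=0.200: state=(3.093, 4.306, 6.470)
t=0.400: state=(7.337, 10.104, 9.803)
t=0.600: state=(9.076, 6.889, 19.401)
t=0.800: state=(3.799, 2.156, 14.588)
t=1.000: state=(2.913, 3.385, 9.533)
t=1.200: state=(5.283, 7.166, 8.753)
t=1.400: state=(8.876, 9.533, 15.605)
t=1.600: state=(6.192, 3.976, 16.955)
t=1.800: state=(3.681, 3.465, 11.984)
t=2.000: state=(4.794, 6.021, 9.801)
t=2.200: state=(7.754, 8.943, 13.473)
t=2.400: state=(7.214, 5.664, 16.944)
t=2.600: state=(4.576, 3.947, 13.460)
t=2.800: state=(4.838, 5.621, 10.930)
t=3.000: state=(7.031, 8.102, 12.832)
t=3.200: state=(7.364, 6.500, 16.178)
t=3.400: state=(5.267, 4.526, 14.186)
t=3.600: state=(5.049, 5.519, 11.824)
t=3.800: state=(6.617, 7.475, 12.751)
t=3.920: state=(7.317, 7.511, 14.602)
largest grid value and its neighbours: y(0.460)=11.10535, y(0.465)=11.11778, y(0.470)=11.11687
parabola through these three points peaks at t≈0.467 with y≈11.11903

max y = 11.119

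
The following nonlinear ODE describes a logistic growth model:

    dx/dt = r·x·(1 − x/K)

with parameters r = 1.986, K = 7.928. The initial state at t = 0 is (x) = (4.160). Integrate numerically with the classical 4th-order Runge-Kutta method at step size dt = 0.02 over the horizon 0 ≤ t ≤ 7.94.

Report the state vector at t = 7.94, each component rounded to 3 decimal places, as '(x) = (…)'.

(x) = (7.928)

t=0.000: state=(4.160)
step 1 (dt=0.02): k1=(3.927), k2=(3.922), k3=(3.922), k4=(3.917); state += dt/6·(k1+2k2+2k3+k4)
t=0.020: state=(4.238)
t=0.040: state=(4.317)
t=0.060: state=(4.395)
continuing one RK4 step at a time; state shown every 25 steps (Δt=0.5):
t=0.500: state=(5.936)
t=1.000: state=(7.051)
t=1.500: state=(7.579)
t=2.000: state=(7.795)
t=2.500: state=(7.878)
t=3.000: state=(7.909)
t=3.500: state=(7.921)
t=4.000: state=(7.925)
t=4.500: state=(7.927)
t=5.000: state=(7.928)
t=5.500: state=(7.928)
t=6.000: state=(7.928)
t=6.500: state=(7.928)
t=7.000: state=(7.928)
t=7.500: state=(7.928)
t=7.940: state=(7.928)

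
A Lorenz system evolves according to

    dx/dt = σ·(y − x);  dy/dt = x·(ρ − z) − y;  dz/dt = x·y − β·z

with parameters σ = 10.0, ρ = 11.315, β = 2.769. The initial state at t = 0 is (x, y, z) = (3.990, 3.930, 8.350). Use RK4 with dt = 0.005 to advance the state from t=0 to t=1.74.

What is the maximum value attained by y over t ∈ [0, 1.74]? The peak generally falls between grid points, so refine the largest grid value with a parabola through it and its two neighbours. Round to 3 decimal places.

t=0.000: state=(3.990, 3.930, 8.350)
step 1 (dt=0.005): k1=(-0.600, 7.900, -7.440), k2=(-0.387, 7.950, -7.316), k3=(-0.392, 7.951, -7.314), k4=(-0.183, 8.001, -7.188); state += dt/6·(k1+2k2+2k3+k4)
t=0.005: state=(3.988, 3.970, 8.313)
t=0.010: state=(3.988, 4.010, 8.278)
t=0.015: state=(3.990, 4.051, 8.244)
continuing one RK4 step at a time; state shown every 20 steps (Δt=0.1):
t=0.100: state=(4.269, 4.818, 7.895)
t=0.200: state=(4.988, 5.831, 8.149)
t=0.300: state=(5.849, 6.665, 9.178)
t=0.400: state=(6.476, 6.845, 10.667)
t=0.500: state=(6.503, 6.187, 11.838)
t=0.600: state=(5.928, 5.170, 12.061)
t=0.700: state=(5.150, 4.423, 11.433)
t=0.800: state=(4.571, 4.167, 10.457)
t=0.900: state=(4.358, 4.331, 9.561)
t=1.000: state=(4.497, 4.788, 9.000)
t=1.100: state=(4.904, 5.404, 8.917)
t=1.200: state=(5.440, 5.979, 9.351)
t=1.300: state=(5.906, 6.260, 10.157)
t=1.400: state=(6.087, 6.080, 10.968)
t=1.500: state=(5.899, 5.556, 11.376)
t=1.600: state=(5.474, 5.009, 11.238)
t=1.700: state=(5.047, 4.689, 10.727)
t=1.740: state=(4.920, 4.644, 10.481)
largest grid value and its neighbours: y(0.365)=6.88102, y(0.370)=6.88268, y(0.375)=6.88206
parabola through these three points peaks at t≈0.371 with y≈6.88274

max y = 6.883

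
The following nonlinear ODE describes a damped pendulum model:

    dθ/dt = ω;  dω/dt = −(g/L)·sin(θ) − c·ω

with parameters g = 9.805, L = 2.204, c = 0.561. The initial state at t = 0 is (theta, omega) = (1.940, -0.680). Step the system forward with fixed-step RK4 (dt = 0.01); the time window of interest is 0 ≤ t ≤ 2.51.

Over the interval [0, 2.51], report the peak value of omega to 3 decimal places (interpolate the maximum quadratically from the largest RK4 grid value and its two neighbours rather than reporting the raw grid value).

max omega = 1.832

t=0.000: state=(1.940, -0.680)
step 1 (dt=0.01): k1=(-0.680, -3.767), k2=(-0.699, -3.762), k3=(-0.699, -3.763), k4=(-0.718, -3.757); state += dt/6·(k1+2k2+2k3+k4)
t=0.010: state=(1.933, -0.718)
t=0.020: state=(1.926, -0.755)
t=0.030: state=(1.918, -0.793)
continuing one RK4 step at a time; state shown every 10 steps (Δt=0.1):
t=0.100: state=(1.853, -1.052)
t=0.200: state=(1.730, -1.416)
t=0.300: state=(1.570, -1.770)
t=0.400: state=(1.376, -2.103)
t=0.500: state=(1.151, -2.400)
t=0.600: state=(0.898, -2.638)
t=0.700: state=(0.626, -2.792)
t=0.800: state=(0.343, -2.840)
t=0.900: state=(0.062, -2.771)
t=1.000: state=(-0.207, -2.588)
t=1.100: state=(-0.452, -2.305)
t=1.200: state=(-0.666, -1.949)
t=1.300: state=(-0.841, -1.546)
t=1.400: state=(-0.974, -1.120)
t=1.500: state=(-1.065, -0.690)
t=1.600: state=(-1.112, -0.268)
t=1.700: state=(-1.119, 0.136)
t=1.800: state=(-1.086, 0.515)
t=1.900: state=(-1.017, 0.863)
t=2.000: state=(-0.915, 1.172)
t=2.100: state=(-0.784, 1.433)
t=2.200: state=(-0.630, 1.636)
t=2.300: state=(-0.459, 1.771)
t=2.400: state=(-0.278, 1.830)
t=2.500: state=(-0.096, 1.810)
t=2.510: state=(-0.078, 1.803)
largest grid value and its neighbours: omega(2.410)=1.83120, omega(2.420)=1.83197, omega(2.430)=1.83195
parabola through these three points peaks at t≈2.425 with omega≈1.83206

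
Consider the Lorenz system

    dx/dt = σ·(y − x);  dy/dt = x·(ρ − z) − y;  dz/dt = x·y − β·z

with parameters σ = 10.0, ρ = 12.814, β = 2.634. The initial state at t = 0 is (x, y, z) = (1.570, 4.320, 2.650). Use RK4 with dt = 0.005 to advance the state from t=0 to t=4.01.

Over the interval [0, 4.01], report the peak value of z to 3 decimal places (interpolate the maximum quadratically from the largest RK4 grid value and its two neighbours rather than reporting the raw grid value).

t=0.000: state=(1.570, 4.320, 2.650)
step 1 (dt=0.005): k1=(27.500, 11.637, -0.198), k2=(27.103, 12.308, 0.148), k3=(27.130, 12.295, 0.144), k4=(26.758, 12.954, 0.491); state += dt/6·(k1+2k2+2k3+k4)
t=0.005: state=(1.706, 4.381, 2.651)
t=0.010: state=(1.838, 4.449, 2.655)
t=0.015: state=(1.967, 4.524, 2.663)
continuing one RK4 step at a time; state shown every 40 steps (Δt=0.2):
t=0.200: state=(6.899, 10.010, 6.728)
t=0.400: state=(9.231, 6.883, 18.259)
t=0.600: state=(3.093, 1.065, 13.670)
t=0.800: state=(1.477, 1.478, 8.406)
t=1.000: state=(2.337, 3.201, 5.622)
t=1.200: state=(5.251, 7.331, 6.495)
t=1.400: state=(8.743, 8.991, 14.491)
t=1.600: state=(5.369, 3.073, 15.176)
t=1.800: state=(2.792, 2.466, 10.347)
t=2.000: state=(3.382, 4.215, 7.612)
t=2.200: state=(5.951, 7.533, 8.921)
t=2.400: state=(7.748, 7.360, 14.406)
t=2.600: state=(5.132, 3.696, 13.828)
t=2.800: state=(3.646, 3.590, 10.333)
t=3.000: state=(4.562, 5.455, 8.907)
t=3.200: state=(6.617, 7.472, 11.242)
t=3.400: state=(6.667, 5.841, 14.076)
t=3.600: state=(4.763, 4.061, 12.409)
t=3.800: state=(4.364, 4.633, 10.206)
t=4.000: state=(5.523, 6.288, 10.261)
t=4.010: state=(5.600, 6.364, 10.342)
largest grid value and its neighbours: z(0.415)=18.41081, z(0.420)=18.42691, z(0.425)=18.42682
parabola through these three points peaks at t≈0.422 with z≈18.42889

max z = 18.429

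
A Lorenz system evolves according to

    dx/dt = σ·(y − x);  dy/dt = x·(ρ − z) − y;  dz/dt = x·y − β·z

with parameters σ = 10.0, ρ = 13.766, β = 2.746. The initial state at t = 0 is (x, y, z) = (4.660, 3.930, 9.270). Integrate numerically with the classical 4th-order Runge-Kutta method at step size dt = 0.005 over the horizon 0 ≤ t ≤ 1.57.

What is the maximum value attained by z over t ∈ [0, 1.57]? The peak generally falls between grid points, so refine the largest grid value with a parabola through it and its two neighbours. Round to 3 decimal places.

max z = 15.675

t=0.000: state=(4.660, 3.930, 9.270)
step 1 (dt=0.005): k1=(-7.300, 17.021, -7.142), k2=(-6.692, 16.980, -6.967), k3=(-6.708, 16.985, -6.962), k4=(-6.115, 16.947, -6.785); state += dt/6·(k1+2k2+2k3+k4)
t=0.005: state=(4.626, 4.015, 9.235)
t=0.010: state=(4.599, 4.099, 9.202)
t=0.015: state=(4.576, 4.184, 9.171)
continuing one RK4 step at a time; state shown every 20 steps (Δt=0.1):
t=0.100: state=(4.821, 5.629, 8.991)
t=0.200: state=(5.970, 7.339, 9.919)
t=0.300: state=(7.284, 8.375, 12.212)
t=0.400: state=(7.825, 7.706, 14.765)
t=0.500: state=(7.066, 5.800, 15.665)
t=0.600: state=(5.671, 4.327, 14.661)
t=0.700: state=(4.611, 3.888, 12.924)
t=0.800: state=(4.242, 4.211, 11.347)
t=0.900: state=(4.505, 5.039, 10.370)
t=1.000: state=(5.256, 6.189, 10.279)
t=1.100: state=(6.267, 7.282, 11.249)
t=1.200: state=(7.096, 7.637, 13.005)
t=1.300: state=(7.203, 6.856, 14.504)
t=1.400: state=(6.505, 5.562, 14.748)
t=1.500: state=(5.551, 4.685, 13.860)
t=1.570: state=(5.047, 4.492, 12.967)
largest grid value and its neighbours: z(0.485)=15.67185, z(0.490)=15.67480, z(0.495)=15.67241
parabola through these three points peaks at t≈0.490 with z≈15.67481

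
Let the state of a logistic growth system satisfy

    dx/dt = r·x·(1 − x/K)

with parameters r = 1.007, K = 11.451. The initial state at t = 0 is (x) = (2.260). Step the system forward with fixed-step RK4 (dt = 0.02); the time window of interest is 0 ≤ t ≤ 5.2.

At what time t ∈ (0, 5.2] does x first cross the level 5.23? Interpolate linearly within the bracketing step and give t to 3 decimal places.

t = 1.221

t=0.000: state=(2.260)
step 1 (dt=0.02): k1=(1.827), k2=(1.838), k3=(1.838), k4=(1.849); state += dt/6·(k1+2k2+2k3+k4)
t=0.020: state=(2.297)
t=0.040: state=(2.334)
t=0.060: state=(2.372)
continuing one RK4 step at a time; state shown every 10 steps (Δt=0.2):
t=0.200: state=(2.648)
t=0.400: state=(3.080)
t=0.600: state=(3.553)
t=0.800: state=(4.065)
t=1.000: state=(4.607)
t=1.200: state=(5.171)
t=1.220: state=(5.228)
next step: t=1.240: state=(5.285) — x has crossed 5.23
linear interpolation between t=1.220 (5.22773) and t=1.240 (5.28499) → t≈1.221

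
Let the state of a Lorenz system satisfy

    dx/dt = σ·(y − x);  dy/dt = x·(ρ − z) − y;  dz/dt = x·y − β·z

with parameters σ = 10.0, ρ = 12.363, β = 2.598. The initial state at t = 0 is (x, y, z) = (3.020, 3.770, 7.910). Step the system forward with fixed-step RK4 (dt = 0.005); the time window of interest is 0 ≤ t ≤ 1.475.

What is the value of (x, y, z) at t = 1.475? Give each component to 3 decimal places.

t=0.000: state=(3.020, 3.770, 7.910)
step 1 (dt=0.005): k1=(7.500, 9.678, -9.165), k2=(7.554, 9.807, -8.961), k3=(7.556, 9.806, -8.961), k4=(7.612, 9.934, -8.756); state += dt/6·(k1+2k2+2k3+k4)
t=0.005: state=(3.058, 3.819, 7.865)
t=0.010: state=(3.096, 3.869, 7.822)
t=0.015: state=(3.135, 3.921, 7.782)
continuing one RK4 step at a time; state shown every 10 steps (Δt=0.05):
t=0.050: state=(3.428, 4.317, 7.558)
t=0.100: state=(3.915, 4.980, 7.438)
t=0.150: state=(4.493, 5.735, 7.590)
t=0.200: state=(5.150, 6.527, 8.055)
t=0.250: state=(5.852, 7.261, 8.861)
t=0.300: state=(6.530, 7.799, 9.982)
t=0.350: state=(7.083, 7.989, 11.306)
t=0.400: state=(7.400, 7.733, 12.620)
t=0.450: state=(7.400, 7.060, 13.666)
t=0.500: state=(7.074, 6.136, 14.249)
t=0.550: state=(6.500, 5.187, 14.314)
t=0.600: state=(5.807, 4.394, 13.946)
t=0.650: state=(5.125, 3.839, 13.294)
t=0.700: state=(4.544, 3.524, 12.502)
t=0.750: state=(4.112, 3.409, 11.677)
t=0.800: state=(3.840, 3.452, 10.889)
t=0.850: state=(3.720, 3.621, 10.186)
t=0.900: state=(3.736, 3.894, 9.599)
t=0.950: state=(3.873, 4.260, 9.155)
t=1.000: state=(4.118, 4.707, 8.879)
t=1.050: state=(4.457, 5.217, 8.795)
t=1.100: state=(4.872, 5.763, 8.926)
t=1.150: state=(5.337, 6.296, 9.286)
t=1.200: state=(5.815, 6.750, 9.867)
t=1.250: state=(6.253, 7.046, 10.626)
t=1.300: state=(6.587, 7.113, 11.474)
t=1.350: state=(6.761, 6.919, 12.284)
t=1.400: state=(6.739, 6.496, 12.919)
t=1.450: state=(6.526, 5.931, 13.282)
t=1.475: state=(6.360, 5.632, 13.349)

(x, y, z) = (6.360, 5.632, 13.349)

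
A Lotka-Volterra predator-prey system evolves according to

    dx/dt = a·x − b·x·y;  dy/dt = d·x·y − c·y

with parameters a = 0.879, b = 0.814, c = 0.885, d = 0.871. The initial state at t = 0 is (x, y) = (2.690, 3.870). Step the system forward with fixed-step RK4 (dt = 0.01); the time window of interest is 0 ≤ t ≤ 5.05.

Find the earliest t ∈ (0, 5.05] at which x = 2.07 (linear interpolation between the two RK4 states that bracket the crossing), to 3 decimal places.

t = 0.105

t=0.000: state=(2.690, 3.870)
step 1 (dt=0.01): k1=(-6.109, 5.642), k2=(-6.101, 5.580), k3=(-6.101, 5.580), k4=(-6.090, 5.515); state += dt/6·(k1+2k2+2k3+k4)
t=0.010: state=(2.629, 3.926)
t=0.020: state=(2.568, 3.980)
t=0.030: state=(2.508, 4.033)
t=0.100: state=(2.099, 4.362)
next step: t=0.110: state=(2.043, 4.402) — x has crossed 2.07
linear interpolation between t=0.100 (2.09878) and t=0.110 (2.04311) → t≈0.105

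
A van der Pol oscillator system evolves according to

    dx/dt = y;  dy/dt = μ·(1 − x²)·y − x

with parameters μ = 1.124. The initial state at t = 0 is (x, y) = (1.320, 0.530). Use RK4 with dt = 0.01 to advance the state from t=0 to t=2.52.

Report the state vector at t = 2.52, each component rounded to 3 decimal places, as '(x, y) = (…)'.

t=0.000: state=(1.320, 0.530)
step 1 (dt=0.01): k1=(0.530, -1.762), k2=(0.521, -1.762), k3=(0.521, -1.762), k4=(0.512, -1.761); state += dt/6·(k1+2k2+2k3+k4)
t=0.010: state=(1.325, 0.512)
t=0.020: state=(1.330, 0.495)
t=0.030: state=(1.335, 0.477)
continuing one RK4 step at a time; state shown every 10 steps (Δt=0.1):
t=0.100: state=(1.364, 0.356)
t=0.200: state=(1.391, 0.190)
t=0.300: state=(1.403, 0.038)
t=0.400: state=(1.400, -0.098)
t=0.500: state=(1.384, -0.221)
t=0.600: state=(1.356, -0.331)
t=0.700: state=(1.318, -0.431)
t=0.800: state=(1.270, -0.524)
t=0.900: state=(1.213, -0.613)
t=1.000: state=(1.147, -0.702)
t=1.100: state=(1.073, -0.794)
t=1.200: state=(0.988, -0.891)
t=1.300: state=(0.894, -0.997)
t=1.400: state=(0.788, -1.116)
t=1.500: state=(0.670, -1.251)
t=1.600: state=(0.538, -1.406)
t=1.700: state=(0.388, -1.584)
t=1.800: state=(0.220, -1.786)
t=1.900: state=(0.030, -2.008)
t=2.000: state=(-0.182, -2.237)
t=2.100: state=(-0.417, -2.446)
t=2.200: state=(-0.669, -2.591)
t=2.300: state=(-0.931, -2.615)
t=2.400: state=(-1.187, -2.473)
t=2.500: state=(-1.419, -2.158)
t=2.520: state=(-1.462, -2.078)

(x, y) = (-1.462, -2.078)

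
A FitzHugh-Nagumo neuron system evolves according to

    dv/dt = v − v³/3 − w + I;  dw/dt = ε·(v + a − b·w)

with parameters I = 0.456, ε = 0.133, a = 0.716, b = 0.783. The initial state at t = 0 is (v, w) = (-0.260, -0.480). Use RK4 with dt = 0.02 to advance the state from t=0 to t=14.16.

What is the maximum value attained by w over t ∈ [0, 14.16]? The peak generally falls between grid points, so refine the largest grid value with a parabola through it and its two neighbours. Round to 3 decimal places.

max w = 1.442

t=0.000: state=(-0.260, -0.480)
step 1 (dt=0.02): k1=(0.682, 0.111), k2=(0.687, 0.111), k3=(0.687, 0.111), k4=(0.692, 0.112); state += dt/6·(k1+2k2+2k3+k4)
t=0.020: state=(-0.246, -0.478)
t=0.040: state=(-0.232, -0.476)
t=0.060: state=(-0.218, -0.473)
continuing one RK4 step at a time; state shown every 25 steps (Δt=0.5):
t=0.500: state=(0.161, -0.413)
t=1.000: state=(0.776, -0.316)
t=1.500: state=(1.436, -0.181)
t=2.000: state=(1.788, -0.019)
t=2.500: state=(1.865, 0.148)
t=3.000: state=(1.840, 0.307)
t=3.500: state=(1.788, 0.455)
t=4.000: state=(1.727, 0.592)
t=4.500: state=(1.662, 0.719)
t=5.000: state=(1.595, 0.834)
t=5.500: state=(1.526, 0.939)
t=6.000: state=(1.454, 1.034)
t=6.500: state=(1.377, 1.120)
t=7.000: state=(1.295, 1.196)
t=7.500: state=(1.207, 1.263)
t=8.000: state=(1.108, 1.320)
t=8.500: state=(0.995, 1.368)
t=9.000: state=(0.859, 1.405)
t=9.500: state=(0.687, 1.431)
t=10.000: state=(0.452, 1.442)
t=10.500: state=(0.098, 1.434)
t=11.000: state=(-0.460, 1.397)
t=11.500: state=(-1.212, 1.318)
t=12.000: state=(-1.767, 1.199)
t=12.500: state=(-1.939, 1.063)
t=13.000: state=(-1.948, 0.929)
t=13.500: state=(-1.915, 0.803)
t=14.000: state=(-1.873, 0.686)
t=14.160: state=(-1.859, 0.650)
largest grid value and its neighbours: w(10.040)=1.44187, w(10.060)=1.44189, w(10.080)=1.44189
parabola through these three points peaks at t≈10.067 with w≈1.44189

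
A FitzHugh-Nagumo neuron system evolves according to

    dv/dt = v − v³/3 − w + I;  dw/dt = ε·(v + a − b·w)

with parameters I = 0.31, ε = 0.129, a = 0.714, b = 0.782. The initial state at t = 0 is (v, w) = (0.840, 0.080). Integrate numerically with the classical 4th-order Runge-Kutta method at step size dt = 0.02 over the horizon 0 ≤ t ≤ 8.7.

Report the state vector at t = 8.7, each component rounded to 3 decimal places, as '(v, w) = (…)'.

t=0.000: state=(0.840, 0.080)
step 1 (dt=0.02): k1=(0.872, 0.192), k2=(0.873, 0.193), k3=(0.873, 0.193), k4=(0.873, 0.194); state += dt/6·(k1+2k2+2k3+k4)
t=0.020: state=(0.857, 0.084)
t=0.040: state=(0.875, 0.088)
t=0.060: state=(0.892, 0.092)
continuing one RK4 step at a time; state shown every 25 steps (Δt=0.5):
t=0.500: state=(1.253, 0.187)
t=1.000: state=(1.521, 0.311)
t=1.500: state=(1.619, 0.440)
t=2.000: state=(1.620, 0.566)
t=2.500: state=(1.578, 0.684)
t=3.000: state=(1.518, 0.792)
t=3.500: state=(1.449, 0.892)
t=4.000: state=(1.372, 0.981)
t=4.500: state=(1.288, 1.062)
t=5.000: state=(1.195, 1.133)
t=5.500: state=(1.090, 1.194)
t=6.000: state=(0.967, 1.245)
t=6.500: state=(0.817, 1.285)
t=7.000: state=(0.619, 1.312)
t=7.500: state=(0.338, 1.323)
t=8.000: state=(-0.100, 1.311)
t=8.500: state=(-0.780, 1.265)
t=8.700: state=(-1.099, 1.234)

(v, w) = (-1.099, 1.234)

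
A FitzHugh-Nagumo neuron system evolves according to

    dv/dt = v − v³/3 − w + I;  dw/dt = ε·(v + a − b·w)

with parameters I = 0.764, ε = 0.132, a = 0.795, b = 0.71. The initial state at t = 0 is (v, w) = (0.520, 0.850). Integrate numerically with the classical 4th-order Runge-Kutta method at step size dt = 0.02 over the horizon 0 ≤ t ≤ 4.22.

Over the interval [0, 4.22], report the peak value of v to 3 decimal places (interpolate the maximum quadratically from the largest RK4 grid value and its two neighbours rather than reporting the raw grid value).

max v = 1.383

t=0.000: state=(0.520, 0.850)
step 1 (dt=0.02): k1=(0.387, 0.094), k2=(0.389, 0.094), k3=(0.389, 0.094), k4=(0.391, 0.095); state += dt/6·(k1+2k2+2k3+k4)
t=0.020: state=(0.528, 0.852)
t=0.040: state=(0.536, 0.854)
t=0.060: state=(0.544, 0.856)
continuing one RK4 step at a time; state shown every 10 steps (Δt=0.2):
t=0.200: state=(0.601, 0.870)
t=0.400: state=(0.689, 0.891)
t=0.600: state=(0.781, 0.915)
t=0.800: state=(0.877, 0.940)
t=1.000: state=(0.971, 0.968)
t=1.200: state=(1.060, 0.997)
t=1.400: state=(1.142, 1.028)
t=1.600: state=(1.212, 1.061)
t=1.800: state=(1.270, 1.094)
t=2.000: state=(1.315, 1.129)
t=2.200: state=(1.347, 1.163)
t=2.400: state=(1.369, 1.198)
t=2.600: state=(1.380, 1.232)
t=2.800: state=(1.383, 1.266)
t=3.000: state=(1.380, 1.300)
t=3.200: state=(1.371, 1.333)
t=3.400: state=(1.358, 1.364)
t=3.600: state=(1.340, 1.395)
t=3.800: state=(1.320, 1.425)
t=4.000: state=(1.298, 1.453)
t=4.200: state=(1.272, 1.481)
t=4.220: state=(1.270, 1.483)
largest grid value and its neighbours: v(2.780)=1.38324, v(2.800)=1.38325, v(2.820)=1.38319
parabola through these three points peaks at t≈2.791 with v≈1.38325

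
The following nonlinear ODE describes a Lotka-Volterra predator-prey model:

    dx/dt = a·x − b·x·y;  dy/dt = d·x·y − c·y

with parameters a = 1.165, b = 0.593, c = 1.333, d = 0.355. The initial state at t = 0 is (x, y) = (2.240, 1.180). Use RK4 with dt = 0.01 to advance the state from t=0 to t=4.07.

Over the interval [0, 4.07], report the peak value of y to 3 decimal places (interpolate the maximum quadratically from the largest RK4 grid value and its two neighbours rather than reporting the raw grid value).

max y = 3.656

t=0.000: state=(2.240, 1.180)
step 1 (dt=0.01): k1=(1.042, -0.635), k2=(1.049, -0.631), k3=(1.049, -0.631), k4=(1.055, -0.627); state += dt/6·(k1+2k2+2k3+k4)
t=0.010: state=(2.250, 1.174)
t=0.020: state=(2.261, 1.167)
t=0.030: state=(2.272, 1.161)
continuing one RK4 step at a time; state shown every 20 steps (Δt=0.2):
t=0.200: state=(2.476, 1.068)
t=0.400: state=(2.768, 0.985)
t=0.600: state=(3.119, 0.930)
t=0.800: state=(3.534, 0.902)
t=1.000: state=(4.009, 0.902)
t=1.200: state=(4.540, 0.936)
t=1.400: state=(5.109, 1.010)
t=1.600: state=(5.683, 1.135)
t=1.800: state=(6.205, 1.326)
t=2.000: state=(6.590, 1.602)
t=2.200: state=(6.737, 1.972)
t=2.400: state=(6.556, 2.427)
t=2.600: state=(6.030, 2.912)
t=2.800: state=(5.250, 3.332)
t=3.000: state=(4.387, 3.593)
t=3.200: state=(3.597, 3.652)
t=3.400: state=(2.962, 3.527)
t=3.600: state=(2.496, 3.276)
t=3.800: state=(2.176, 2.960)
t=4.000: state=(1.972, 2.625)
t=4.070: state=(1.924, 2.510)
largest grid value and its neighbours: y(3.150)=3.65587, y(3.160)=3.65597, y(3.170)=3.65559
parabola through these three points peaks at t≈3.157 with y≈3.65599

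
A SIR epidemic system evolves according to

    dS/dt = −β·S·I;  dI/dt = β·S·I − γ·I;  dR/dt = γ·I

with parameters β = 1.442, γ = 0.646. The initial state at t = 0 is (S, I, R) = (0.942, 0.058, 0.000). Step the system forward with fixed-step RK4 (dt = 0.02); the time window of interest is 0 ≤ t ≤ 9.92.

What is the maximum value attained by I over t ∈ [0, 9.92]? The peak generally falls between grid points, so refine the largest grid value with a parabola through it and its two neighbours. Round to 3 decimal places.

max I = 0.219

t=0.000: state=(0.942, 0.058, 0.000)
step 1 (dt=0.02): k1=(-0.079, 0.041, 0.037), k2=(-0.079, 0.042, 0.038), k3=(-0.079, 0.042, 0.038), k4=(-0.080, 0.042, 0.038); state += dt/6·(k1+2k2+2k3+k4)
t=0.020: state=(0.940, 0.059, 0.001)
t=0.040: state=(0.939, 0.060, 0.002)
t=0.060: state=(0.937, 0.061, 0.002)
continuing one RK4 step at a time; state shown every 25 steps (Δt=0.5):
t=0.500: state=(0.896, 0.082, 0.022)
t=1.000: state=(0.836, 0.110, 0.053)
t=1.500: state=(0.764, 0.142, 0.094)
t=2.000: state=(0.681, 0.174, 0.145)
t=2.500: state=(0.595, 0.199, 0.205)
t=3.000: state=(0.513, 0.215, 0.273)
t=3.500: state=(0.438, 0.219, 0.343)
t=4.000: state=(0.375, 0.212, 0.413)
t=4.500: state=(0.323, 0.198, 0.479)
t=5.000: state=(0.282, 0.178, 0.540)
t=5.500: state=(0.250, 0.156, 0.594)
t=6.000: state=(0.225, 0.134, 0.641)
t=6.500: state=(0.206, 0.113, 0.681)
t=7.000: state=(0.191, 0.095, 0.714)
t=7.500: state=(0.180, 0.078, 0.742)
t=8.000: state=(0.171, 0.064, 0.765)
t=8.500: state=(0.164, 0.053, 0.784)
t=9.000: state=(0.158, 0.043, 0.799)
t=9.500: state=(0.154, 0.035, 0.811)
t=9.920: state=(0.151, 0.029, 0.820)
largest grid value and its neighbours: I(3.400)=0.21903, I(3.420)=0.21905, I(3.440)=0.21905
parabola through these three points peaks at t≈3.429 with I≈0.21905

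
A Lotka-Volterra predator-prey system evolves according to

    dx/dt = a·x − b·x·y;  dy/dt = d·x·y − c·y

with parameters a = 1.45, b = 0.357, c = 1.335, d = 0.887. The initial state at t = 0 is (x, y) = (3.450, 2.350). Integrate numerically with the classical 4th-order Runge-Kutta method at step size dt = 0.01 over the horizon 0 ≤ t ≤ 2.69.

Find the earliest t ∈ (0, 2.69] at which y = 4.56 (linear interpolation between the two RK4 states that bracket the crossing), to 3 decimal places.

t=0.000: state=(3.450, 2.350)
step 1 (dt=0.01): k1=(2.108, 4.054), k2=(2.090, 4.111), k3=(2.089, 4.112), k4=(2.070, 4.169); state += dt/6·(k1+2k2+2k3+k4)
t=0.010: state=(3.471, 2.391)
t=0.020: state=(3.491, 2.433)
t=0.030: state=(3.511, 2.477)
continuing one RK4 step at a time; state shown every 10 steps (Δt=0.1):
t=0.100: state=(3.638, 2.817)
t=0.200: state=(3.764, 3.425)
t=0.300: state=(3.800, 4.194)
t=0.340: state=(3.784, 4.549)
next step: t=0.350: state=(3.776, 4.642) — y has crossed 4.56
linear interpolation between t=0.340 (4.54926) and t=0.350 (4.64199) → t≈0.341

t = 0.341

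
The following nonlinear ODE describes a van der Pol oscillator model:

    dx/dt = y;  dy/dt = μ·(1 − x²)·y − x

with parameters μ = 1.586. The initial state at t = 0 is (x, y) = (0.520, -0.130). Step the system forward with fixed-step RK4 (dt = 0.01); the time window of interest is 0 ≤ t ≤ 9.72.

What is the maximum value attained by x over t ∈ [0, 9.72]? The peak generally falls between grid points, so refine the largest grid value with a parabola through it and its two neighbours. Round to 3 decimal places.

t=0.000: state=(0.520, -0.130)
step 1 (dt=0.01): k1=(-0.130, -0.670), k2=(-0.133, -0.674), k3=(-0.133, -0.674), k4=(-0.137, -0.677); state += dt/6·(k1+2k2+2k3+k4)
t=0.010: state=(0.519, -0.137)
t=0.020: state=(0.517, -0.144)
t=0.030: state=(0.516, -0.150)
continuing one RK4 step at a time; state shown every 50 steps (Δt=0.5):
t=0.500: state=(0.355, -0.569)
t=1.000: state=(-0.107, -1.356)
t=1.500: state=(-1.003, -1.981)
t=2.000: state=(-1.652, -0.463)
t=2.500: state=(-1.638, 0.337)
t=3.000: state=(-1.398, 0.603)
t=3.500: state=(-1.023, 0.932)
t=4.000: state=(-0.383, 1.779)
t=4.500: state=(0.929, 3.306)
t=5.000: state=(1.972, 0.538)
t=5.500: state=(1.945, -0.335)
t=6.000: state=(1.738, -0.474)
t=6.500: state=(1.471, -0.608)
t=7.000: state=(1.110, -0.872)
t=7.500: state=(0.530, -1.571)
t=8.000: state=(-0.651, -3.226)
t=8.500: state=(-1.913, -0.978)
t=9.000: state=(-1.974, 0.289)
t=9.500: state=(-1.781, 0.454)
t=9.720: state=(-1.676, 0.503)
largest grid value and its neighbours: x(5.160)=2.01269, x(5.170)=2.01287, x(5.180)=2.01283
parabola through these three points peaks at t≈5.173 with x≈2.01288

max x = 2.013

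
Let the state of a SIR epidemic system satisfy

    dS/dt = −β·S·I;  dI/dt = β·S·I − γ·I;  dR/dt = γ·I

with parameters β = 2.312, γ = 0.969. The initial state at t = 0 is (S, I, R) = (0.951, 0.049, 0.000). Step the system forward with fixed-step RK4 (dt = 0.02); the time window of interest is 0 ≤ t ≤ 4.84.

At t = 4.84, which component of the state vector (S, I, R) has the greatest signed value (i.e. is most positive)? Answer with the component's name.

largest component: R

t=0.000: state=(0.951, 0.049, 0.000)
step 1 (dt=0.02): k1=(-0.108, 0.060, 0.047), k2=(-0.109, 0.061, 0.048), k3=(-0.109, 0.061, 0.048), k4=(-0.110, 0.062, 0.049); state += dt/6·(k1+2k2+2k3+k4)
t=0.020: state=(0.949, 0.050, 0.001)
t=0.040: state=(0.947, 0.051, 0.002)
t=0.060: state=(0.944, 0.053, 0.003)
continuing one RK4 step at a time; state shown every 10 steps (Δt=0.2):
t=0.200: state=(0.927, 0.062, 0.011)
t=0.400: state=(0.897, 0.078, 0.024)
t=0.600: state=(0.862, 0.097, 0.041)
t=0.800: state=(0.820, 0.118, 0.062)
t=1.000: state=(0.773, 0.140, 0.087)
t=1.200: state=(0.720, 0.163, 0.116)
t=1.400: state=(0.664, 0.185, 0.150)
t=1.600: state=(0.607, 0.205, 0.188)
t=1.800: state=(0.550, 0.220, 0.229)
t=2.000: state=(0.496, 0.231, 0.273)
t=2.200: state=(0.445, 0.237, 0.319)
t=2.400: state=(0.398, 0.237, 0.365)
t=2.600: state=(0.357, 0.232, 0.410)
t=2.800: state=(0.322, 0.224, 0.454)
t=3.000: state=(0.291, 0.213, 0.497)
t=3.200: state=(0.264, 0.199, 0.537)
t=3.400: state=(0.242, 0.184, 0.574)
t=3.600: state=(0.223, 0.169, 0.608)
t=3.800: state=(0.207, 0.154, 0.639)
t=4.000: state=(0.193, 0.139, 0.668)
t=4.200: state=(0.182, 0.125, 0.693)
t=4.400: state=(0.172, 0.112, 0.716)
t=4.600: state=(0.164, 0.099, 0.737)
t=4.800: state=(0.157, 0.088, 0.755)
t=4.840: state=(0.156, 0.086, 0.758)
compare at T: S=0.156, I=0.086, R=0.758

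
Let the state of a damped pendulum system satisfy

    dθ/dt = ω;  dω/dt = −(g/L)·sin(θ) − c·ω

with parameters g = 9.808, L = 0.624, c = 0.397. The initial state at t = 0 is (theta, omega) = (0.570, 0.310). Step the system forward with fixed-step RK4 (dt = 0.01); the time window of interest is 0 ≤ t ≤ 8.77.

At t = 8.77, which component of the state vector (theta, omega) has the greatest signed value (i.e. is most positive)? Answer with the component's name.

largest component: omega

t=0.000: state=(0.570, 0.310)
step 1 (dt=0.01): k1=(0.310, -8.605), k2=(0.267, -8.608), k3=(0.267, -8.606), k4=(0.224, -8.606); state += dt/6·(k1+2k2+2k3+k4)
t=0.010: state=(0.573, 0.224)
t=0.020: state=(0.574, 0.138)
t=0.030: state=(0.575, 0.052)
continuing one RK4 step at a time; state shown every 50 steps (Δt=0.5):
t=0.500: state=(-0.094, -2.002)
t=1.000: state=(-0.404, 1.054)
t=1.500: state=(0.347, 0.918)
t=2.000: state=(0.093, -1.502)
t=2.500: state=(-0.348, 0.275)
t=3.000: state=(0.165, 1.038)
t=3.500: state=(0.169, -0.951)
t=4.000: state=(-0.254, -0.181)
t=4.500: state=(0.041, 0.910)
t=5.000: state=(0.179, -0.494)
t=5.500: state=(-0.161, -0.393)
t=6.000: state=(-0.032, 0.687)
t=6.500: state=(0.155, -0.167)
t=7.000: state=(-0.084, -0.443)
t=7.500: state=(-0.067, 0.454)
t=8.000: state=(0.117, 0.038)
t=8.500: state=(-0.029, -0.400)
t=8.770: state=(-0.098, -0.070)
compare at T: theta=-0.098, omega=-0.070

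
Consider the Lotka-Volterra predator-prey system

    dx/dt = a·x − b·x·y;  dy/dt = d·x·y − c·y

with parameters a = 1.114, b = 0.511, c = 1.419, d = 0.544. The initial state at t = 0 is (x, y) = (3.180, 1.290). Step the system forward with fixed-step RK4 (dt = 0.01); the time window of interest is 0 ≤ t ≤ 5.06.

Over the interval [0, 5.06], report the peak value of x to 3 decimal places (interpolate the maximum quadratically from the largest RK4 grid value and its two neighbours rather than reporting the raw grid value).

max x = 4.048

t=0.000: state=(3.180, 1.290)
step 1 (dt=0.01): k1=(1.446, 0.401), k2=(1.446, 0.407), k3=(1.446, 0.407), k4=(1.446, 0.413); state += dt/6·(k1+2k2+2k3+k4)
t=0.010: state=(3.194, 1.294)
t=0.020: state=(3.209, 1.298)
t=0.030: state=(3.223, 1.303)
continuing one RK4 step at a time; state shown every 20 steps (Δt=0.2):
t=0.200: state=(3.466, 1.394)
t=0.400: state=(3.727, 1.553)
t=0.600: state=(3.931, 1.775)
t=0.800: state=(4.039, 2.064)
t=1.000: state=(4.017, 2.412)
t=1.200: state=(3.848, 2.789)
t=1.400: state=(3.550, 3.144)
t=1.600: state=(3.169, 3.413)
t=1.800: state=(2.771, 3.550)
t=2.000: state=(2.407, 3.541)
t=2.200: state=(2.107, 3.406)
t=2.400: state=(1.879, 3.183)
t=2.600: state=(1.719, 2.914)
t=2.800: state=(1.619, 2.629)
t=3.000: state=(1.568, 2.353)
t=3.200: state=(1.561, 2.100)
t=3.400: state=(1.592, 1.876)
t=3.600: state=(1.659, 1.685)
t=3.800: state=(1.760, 1.528)
t=4.000: state=(1.894, 1.403)
t=4.200: state=(2.061, 1.309)
t=4.400: state=(2.260, 1.247)
t=4.600: state=(2.491, 1.215)
t=4.800: state=(2.750, 1.217)
t=5.000: state=(3.029, 1.254)
t=5.060: state=(3.116, 1.273)
largest grid value and its neighbours: x(0.860)=4.04771, x(0.870)=4.04789, x(0.880)=4.04771
parabola through these three points peaks at t≈0.870 with x≈4.04789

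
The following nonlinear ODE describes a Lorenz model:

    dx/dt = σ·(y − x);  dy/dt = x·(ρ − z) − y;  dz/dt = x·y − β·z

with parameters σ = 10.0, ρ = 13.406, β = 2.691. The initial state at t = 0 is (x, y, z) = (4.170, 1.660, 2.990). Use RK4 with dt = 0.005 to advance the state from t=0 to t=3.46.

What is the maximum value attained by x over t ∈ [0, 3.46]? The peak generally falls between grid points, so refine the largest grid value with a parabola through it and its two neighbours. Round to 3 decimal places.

max x = 10.061

t=0.000: state=(4.170, 1.660, 2.990)
step 1 (dt=0.005): k1=(-25.100, 41.775, -1.124), k2=(-23.428, 41.028, -0.792), k3=(-23.489, 41.070, -0.794), k4=(-21.872, 40.362, -0.476); state += dt/6·(k1+2k2+2k3+k4)
t=0.005: state=(4.053, 1.865, 2.986)
t=0.010: state=(3.951, 2.064, 2.985)
t=0.015: state=(3.864, 2.257, 2.987)
continuing one RK4 step at a time; state shown every 40 steps (Δt=0.2):
t=0.200: state=(6.011, 8.799, 5.686)
t=0.400: state=(9.952, 8.976, 17.815)
t=0.600: state=(4.029, 1.424, 15.215)
t=0.800: state=(1.723, 1.603, 9.359)
t=1.000: state=(2.547, 3.466, 6.249)
t=1.200: state=(5.673, 7.876, 7.351)
t=1.400: state=(8.946, 8.765, 15.759)
t=1.600: state=(5.095, 2.899, 15.248)
t=1.800: state=(2.893, 2.761, 10.296)
t=2.000: state=(3.904, 4.986, 7.952)
t=2.200: state=(6.875, 8.437, 10.612)
t=2.400: state=(7.599, 6.430, 15.775)
t=2.600: state=(4.570, 3.442, 13.365)
t=2.800: state=(3.851, 4.168, 10.016)
t=3.000: state=(5.447, 6.608, 9.735)
t=3.200: state=(7.337, 7.619, 13.428)
t=3.400: state=(6.054, 4.895, 14.474)
t=3.460: state=(5.388, 4.363, 13.771)
largest grid value and its neighbours: x(0.375)=10.05936, x(0.380)=10.05965, x(0.385)=10.04906
parabola through these three points peaks at t≈0.378 with x≈10.06087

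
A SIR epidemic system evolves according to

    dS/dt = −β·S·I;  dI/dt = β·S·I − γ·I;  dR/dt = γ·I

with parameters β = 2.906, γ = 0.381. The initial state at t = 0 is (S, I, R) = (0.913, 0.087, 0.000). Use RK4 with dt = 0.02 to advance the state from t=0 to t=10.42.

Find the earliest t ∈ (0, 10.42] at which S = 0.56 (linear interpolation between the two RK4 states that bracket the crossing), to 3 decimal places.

t = 0.796

t=0.000: state=(0.913, 0.087, 0.000)
step 1 (dt=0.02): k1=(-0.231, 0.198, 0.033), k2=(-0.235, 0.202, 0.034), k3=(-0.236, 0.202, 0.034), k4=(-0.240, 0.206, 0.035); state += dt/6·(k1+2k2+2k3+k4)
t=0.020: state=(0.908, 0.091, 0.001)
t=0.040: state=(0.903, 0.095, 0.001)
t=0.060: state=(0.898, 0.100, 0.002)
continuing one RK4 step at a time; state shown every 25 steps (Δt=0.5):
t=0.500: state=(0.729, 0.241, 0.029)
t=0.780: state=(0.570, 0.369, 0.062)
next step: t=0.800: state=(0.557, 0.378, 0.065) — S has crossed 0.56
linear interpolation between t=0.780 (0.56960) and t=0.800 (0.55738) → t≈0.796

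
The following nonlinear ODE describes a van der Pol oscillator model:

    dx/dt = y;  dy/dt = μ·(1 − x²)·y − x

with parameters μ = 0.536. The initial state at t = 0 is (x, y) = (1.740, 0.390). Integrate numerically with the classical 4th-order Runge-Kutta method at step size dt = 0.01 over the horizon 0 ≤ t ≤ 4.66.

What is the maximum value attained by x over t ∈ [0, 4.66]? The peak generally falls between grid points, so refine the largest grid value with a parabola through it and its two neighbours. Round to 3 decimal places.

t=0.000: state=(1.740, 0.390)
step 1 (dt=0.01): k1=(0.390, -2.164), k2=(0.379, -2.155), k3=(0.379, -2.155), k4=(0.368, -2.147); state += dt/6·(k1+2k2+2k3+k4)
t=0.010: state=(1.744, 0.368)
t=0.020: state=(1.747, 0.347)
t=0.030: state=(1.751, 0.326)
continuing one RK4 step at a time; state shown every 20 steps (Δt=0.2):
t=0.200: state=(1.777, -0.005)
t=0.400: state=(1.743, -0.320)
t=0.600: state=(1.654, -0.570)
t=0.800: state=(1.518, -0.778)
t=1.000: state=(1.344, -0.966)
t=1.200: state=(1.132, -1.153)
t=1.400: state=(0.882, -1.353)
t=1.600: state=(0.590, -1.572)
t=1.800: state=(0.252, -1.804)
t=2.000: state=(-0.131, -2.018)
t=2.200: state=(-0.550, -2.146)
t=2.400: state=(-0.977, -2.085)
t=2.600: state=(-1.366, -1.769)
t=2.800: state=(-1.671, -1.250)
t=3.000: state=(-1.863, -0.676)
t=3.200: state=(-1.946, -0.176)
t=3.400: state=(-1.941, 0.207)
t=3.600: state=(-1.870, 0.489)
t=3.800: state=(-1.750, 0.705)
t=4.000: state=(-1.591, 0.886)
t=4.200: state=(-1.396, 1.057)
t=4.400: state=(-1.167, 1.235)
t=4.600: state=(-0.901, 1.431)
t=4.660: state=(-0.813, 1.495)
largest grid value and its neighbours: x(0.190)=1.77716, x(0.200)=1.77720, x(0.210)=1.77707
parabola through these three points peaks at t≈0.197 with x≈1.77721

max x = 1.777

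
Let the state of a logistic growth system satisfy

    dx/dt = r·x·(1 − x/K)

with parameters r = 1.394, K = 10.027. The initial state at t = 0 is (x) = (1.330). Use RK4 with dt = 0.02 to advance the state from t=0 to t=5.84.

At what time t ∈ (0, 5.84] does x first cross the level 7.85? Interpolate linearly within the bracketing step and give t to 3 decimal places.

t = 2.267

t=0.000: state=(1.330)
step 1 (dt=0.02): k1=(1.608), k2=(1.625), k3=(1.625), k4=(1.641); state += dt/6·(k1+2k2+2k3+k4)
t=0.020: state=(1.362)
t=0.040: state=(1.396)
t=0.060: state=(1.429)
continuing one RK4 step at a time; state shown every 10 steps (Δt=0.2):
t=0.200: state=(1.686)
t=0.400: state=(2.114)
t=0.600: state=(2.616)
t=0.800: state=(3.189)
t=1.000: state=(3.824)
t=1.200: state=(4.501)
t=1.400: state=(5.198)
t=1.600: state=(5.888)
t=1.800: state=(6.546)
t=2.000: state=(7.150)
t=2.200: state=(7.686)
t=2.260: state=(7.833)
next step: t=2.280: state=(7.880) — x has crossed 7.85
linear interpolation between t=2.260 (7.83304) and t=2.280 (7.88045) → t≈2.267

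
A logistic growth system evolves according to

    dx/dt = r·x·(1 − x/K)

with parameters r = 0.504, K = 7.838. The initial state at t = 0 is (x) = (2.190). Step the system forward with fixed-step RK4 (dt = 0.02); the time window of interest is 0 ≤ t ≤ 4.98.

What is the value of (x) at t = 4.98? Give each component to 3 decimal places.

(x) = (6.480)

t=0.000: state=(2.190)
step 1 (dt=0.02): k1=(0.795), k2=(0.797), k3=(0.797), k4=(0.799); state += dt/6·(k1+2k2+2k3+k4)
t=0.020: state=(2.206)
t=0.040: state=(2.222)
t=0.060: state=(2.238)
continuing one RK4 step at a time; state shown every 10 steps (Δt=0.2):
t=0.200: state=(2.353)
t=0.400: state=(2.522)
t=0.600: state=(2.697)
t=0.800: state=(2.878)
t=1.000: state=(3.064)
t=1.200: state=(3.254)
t=1.400: state=(3.447)
t=1.600: state=(3.643)
t=1.800: state=(3.840)
t=2.000: state=(4.038)
t=2.200: state=(4.235)
t=2.400: state=(4.430)
t=2.600: state=(4.623)
t=2.800: state=(4.812)
t=3.000: state=(4.997)
t=3.200: state=(5.177)
t=3.400: state=(5.351)
t=3.600: state=(5.519)
t=3.800: state=(5.680)
t=4.000: state=(5.834)
t=4.200: state=(5.981)
t=4.400: state=(6.120)
t=4.600: state=(6.251)
t=4.800: state=(6.375)
t=4.980: state=(6.480)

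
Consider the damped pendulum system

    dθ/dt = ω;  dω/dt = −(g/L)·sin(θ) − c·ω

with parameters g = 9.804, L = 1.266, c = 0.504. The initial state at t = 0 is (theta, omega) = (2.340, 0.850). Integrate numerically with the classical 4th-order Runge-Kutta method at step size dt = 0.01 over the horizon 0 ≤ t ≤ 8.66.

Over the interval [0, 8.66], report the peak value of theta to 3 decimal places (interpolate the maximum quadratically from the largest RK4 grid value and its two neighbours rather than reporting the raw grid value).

t=0.000: state=(2.340, 0.850)
step 1 (dt=0.01): k1=(0.850, -5.992), k2=(0.820, -5.954), k3=(0.820, -5.955), k4=(0.790, -5.918); state += dt/6·(k1+2k2+2k3+k4)
t=0.010: state=(2.348, 0.790)
t=0.020: state=(2.356, 0.732)
t=0.030: state=(2.363, 0.674)
continuing one RK4 step at a time; state shown every 50 steps (Δt=0.5):
t=0.500: state=(2.092, -1.834)
t=1.000: state=(0.451, -4.390)
t=1.500: state=(-1.293, -1.763)
t=2.000: state=(-1.192, 1.990)
t=2.500: state=(0.262, 2.977)
t=3.000: state=(1.046, -0.085)
t=3.500: state=(0.318, -2.377)
t=4.000: state=(-0.670, -1.008)
t=4.500: state=(-0.524, 1.408)
t=5.000: state=(0.309, 1.385)
t=5.500: state=(0.522, -0.573)
t=6.000: state=(-0.046, -1.303)
t=6.500: state=(-0.421, -0.016)
t=7.000: state=(-0.113, 1.008)
t=7.500: state=(0.288, 0.361)
t=8.000: state=(0.186, -0.660)
t=8.500: state=(-0.161, -0.505)
t=8.660: state=(-0.221, -0.235)
largest grid value and its neighbours: theta(0.140)=2.40323, theta(0.150)=2.40367, theta(0.160)=2.40360
parabola through these three points peaks at t≈0.154 with theta≈2.40371

max theta = 2.404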